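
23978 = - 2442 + 26420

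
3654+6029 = 9683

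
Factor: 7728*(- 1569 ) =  - 2^4*3^2*7^1*23^1*523^1= -12125232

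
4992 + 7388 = 12380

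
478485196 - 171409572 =307075624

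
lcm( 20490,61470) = 61470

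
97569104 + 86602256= 184171360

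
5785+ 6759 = 12544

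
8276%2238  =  1562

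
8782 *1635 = 14358570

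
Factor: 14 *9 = 2^1*3^2*7^1 = 126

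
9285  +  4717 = 14002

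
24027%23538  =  489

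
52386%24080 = 4226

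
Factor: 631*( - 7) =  - 7^1*631^1  =  - 4417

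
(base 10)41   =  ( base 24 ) 1H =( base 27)1E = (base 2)101001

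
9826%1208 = 162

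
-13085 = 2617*(- 5) 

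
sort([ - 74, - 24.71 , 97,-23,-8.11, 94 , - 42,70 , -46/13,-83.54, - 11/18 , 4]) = [ - 83.54  , - 74, - 42,  -  24.71 , - 23,  -  8.11,-46/13,-11/18,4,70,94, 97 ]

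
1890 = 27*70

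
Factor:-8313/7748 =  - 2^(-2 )*3^1*13^ ( - 1 )*17^1*149^( - 1 )*163^1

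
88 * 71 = 6248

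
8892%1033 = 628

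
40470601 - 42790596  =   - 2319995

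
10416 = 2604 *4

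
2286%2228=58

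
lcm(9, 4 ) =36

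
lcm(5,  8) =40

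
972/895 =972/895 = 1.09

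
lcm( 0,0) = 0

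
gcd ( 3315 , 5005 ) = 65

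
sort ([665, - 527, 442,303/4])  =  [  -  527,303/4,442 , 665 ] 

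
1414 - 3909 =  - 2495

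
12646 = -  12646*( - 1)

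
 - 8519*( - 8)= 68152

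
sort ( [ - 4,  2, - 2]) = [ - 4, -2, 2] 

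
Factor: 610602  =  2^1*3^1 * 149^1  *683^1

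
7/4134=7/4134 = 0.00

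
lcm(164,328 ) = 328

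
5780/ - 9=-643+7/9 = - 642.22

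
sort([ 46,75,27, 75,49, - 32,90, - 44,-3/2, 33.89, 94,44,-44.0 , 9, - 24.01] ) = [-44,-44.0, - 32,-24.01,  -  3/2, 9,27, 33.89,  44,46,49 , 75, 75,90,94]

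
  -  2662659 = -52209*51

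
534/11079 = 178/3693 = 0.05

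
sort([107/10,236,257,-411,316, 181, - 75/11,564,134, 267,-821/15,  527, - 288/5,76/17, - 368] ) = [ - 411,-368,- 288/5,-821/15,-75/11, 76/17,107/10,134,  181 , 236,257,267,316,527,564]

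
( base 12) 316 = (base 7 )1212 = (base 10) 450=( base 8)702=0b111000010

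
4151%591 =14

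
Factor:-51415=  - 5^1 * 7^1*13^1*113^1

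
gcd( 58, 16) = 2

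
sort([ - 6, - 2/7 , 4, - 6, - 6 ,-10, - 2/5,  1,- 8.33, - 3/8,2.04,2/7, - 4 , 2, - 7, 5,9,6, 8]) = [ - 10, - 8.33,  -  7, - 6,  -  6, - 6,-4,  -  2/5, - 3/8,  -  2/7, 2/7, 1, 2, 2.04,4,5, 6, 8, 9]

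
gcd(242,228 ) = 2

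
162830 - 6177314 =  - 6014484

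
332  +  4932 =5264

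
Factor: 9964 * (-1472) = - 14667008 = - 2^8 * 23^1 * 47^1*53^1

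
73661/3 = 24553 + 2/3= 24553.67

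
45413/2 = 22706 + 1/2 = 22706.50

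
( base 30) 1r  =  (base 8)71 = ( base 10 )57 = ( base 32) 1p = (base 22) 2d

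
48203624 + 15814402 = 64018026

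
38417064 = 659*58296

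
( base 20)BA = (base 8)346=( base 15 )105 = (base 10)230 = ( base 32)76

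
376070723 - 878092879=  - 502022156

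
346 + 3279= 3625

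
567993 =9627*59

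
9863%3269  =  56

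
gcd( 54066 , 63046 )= 2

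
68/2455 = 68/2455  =  0.03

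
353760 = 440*804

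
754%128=114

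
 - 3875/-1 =3875 + 0/1= 3875.00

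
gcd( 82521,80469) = 9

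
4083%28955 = 4083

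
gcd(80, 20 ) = 20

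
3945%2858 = 1087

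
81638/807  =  81638/807 = 101.16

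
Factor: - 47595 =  - 3^1 * 5^1*19^1 * 167^1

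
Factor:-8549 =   -  83^1*103^1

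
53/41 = 53/41  =  1.29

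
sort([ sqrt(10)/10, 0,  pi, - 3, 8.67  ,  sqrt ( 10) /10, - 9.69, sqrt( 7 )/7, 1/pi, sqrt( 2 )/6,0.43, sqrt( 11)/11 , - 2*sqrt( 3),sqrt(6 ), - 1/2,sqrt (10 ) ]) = [-9.69, - 2 * sqrt ( 3), - 3,- 1/2,0, sqrt( 2 ) /6,sqrt( 11 )/11, sqrt( 10)/10,sqrt(10 ) /10,1/pi,  sqrt( 7)/7,0.43, sqrt( 6),  pi, sqrt( 10), 8.67 ]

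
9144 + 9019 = 18163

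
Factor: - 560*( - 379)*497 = 105483280 = 2^4*5^1*7^2*71^1*379^1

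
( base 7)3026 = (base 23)1me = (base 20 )2c9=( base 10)1049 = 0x419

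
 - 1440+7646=6206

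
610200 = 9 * 67800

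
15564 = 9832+5732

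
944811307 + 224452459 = 1169263766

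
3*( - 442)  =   - 1326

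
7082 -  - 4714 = 11796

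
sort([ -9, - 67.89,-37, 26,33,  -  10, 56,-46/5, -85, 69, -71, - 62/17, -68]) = [ -85,  -  71,-68,  -  67.89,-37, - 10, - 46/5, - 9, - 62/17,26,33,56, 69]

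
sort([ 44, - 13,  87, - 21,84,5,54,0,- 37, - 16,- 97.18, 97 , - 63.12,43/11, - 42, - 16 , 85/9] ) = [ - 97.18, - 63.12, - 42,- 37, - 21,-16, - 16, - 13,0 , 43/11,5, 85/9,44,54,84, 87,97 ] 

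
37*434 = 16058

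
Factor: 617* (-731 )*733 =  - 17^1*43^1* 617^1*733^1   =  - 330602791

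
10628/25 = 10628/25 = 425.12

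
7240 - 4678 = 2562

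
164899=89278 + 75621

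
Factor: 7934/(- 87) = -2^1*3^(-1)*29^ ( - 1) * 3967^1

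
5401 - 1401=4000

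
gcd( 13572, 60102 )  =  18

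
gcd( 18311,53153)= 1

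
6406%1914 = 664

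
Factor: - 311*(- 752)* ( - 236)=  - 2^6 * 47^1*59^1*311^1 = - 55193792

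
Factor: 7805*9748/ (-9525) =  - 2^2*  3^( - 1)*5^( - 1)*7^1*127^(-1)*223^1 * 2437^1= - 15216628/1905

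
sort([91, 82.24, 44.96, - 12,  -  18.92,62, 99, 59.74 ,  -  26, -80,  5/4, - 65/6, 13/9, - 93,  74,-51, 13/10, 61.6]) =[ - 93,  -  80,  -  51, - 26, - 18.92, - 12,-65/6 , 5/4,13/10,13/9 , 44.96, 59.74,61.6,62, 74, 82.24, 91,99 ]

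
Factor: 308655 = 3^2*5^1*19^3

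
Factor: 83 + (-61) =22 = 2^1*11^1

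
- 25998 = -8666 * 3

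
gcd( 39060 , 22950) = 90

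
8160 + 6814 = 14974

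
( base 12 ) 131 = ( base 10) 181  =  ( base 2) 10110101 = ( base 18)A1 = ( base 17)ab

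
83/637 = 83/637 = 0.13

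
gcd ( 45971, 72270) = 1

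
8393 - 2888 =5505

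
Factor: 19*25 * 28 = 2^2*5^2*7^1*19^1 = 13300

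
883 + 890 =1773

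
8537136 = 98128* 87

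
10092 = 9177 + 915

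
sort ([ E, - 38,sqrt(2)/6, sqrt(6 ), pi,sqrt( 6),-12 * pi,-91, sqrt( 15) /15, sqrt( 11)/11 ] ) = [-91, - 38, - 12*pi, sqrt ( 2 )/6, sqrt (15)/15, sqrt(11 ) /11,sqrt (6 ),sqrt ( 6 ),E, pi ]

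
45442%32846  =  12596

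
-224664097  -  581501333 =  - 806165430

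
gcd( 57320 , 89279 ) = 1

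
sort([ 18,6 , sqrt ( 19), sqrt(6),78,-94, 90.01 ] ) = [ - 94, sqrt ( 6),sqrt (19),6,18, 78, 90.01 ]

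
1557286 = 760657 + 796629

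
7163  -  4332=2831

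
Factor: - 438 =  - 2^1*3^1*73^1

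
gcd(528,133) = 1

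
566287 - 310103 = 256184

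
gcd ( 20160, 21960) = 360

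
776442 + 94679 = 871121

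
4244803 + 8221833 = 12466636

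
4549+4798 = 9347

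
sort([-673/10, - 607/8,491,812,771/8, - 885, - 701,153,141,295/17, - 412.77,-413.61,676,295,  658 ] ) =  [ - 885, - 701, - 413.61,-412.77, - 607/8, - 673/10,295/17, 771/8, 141 , 153,295, 491, 658,676,812]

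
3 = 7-4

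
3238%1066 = 40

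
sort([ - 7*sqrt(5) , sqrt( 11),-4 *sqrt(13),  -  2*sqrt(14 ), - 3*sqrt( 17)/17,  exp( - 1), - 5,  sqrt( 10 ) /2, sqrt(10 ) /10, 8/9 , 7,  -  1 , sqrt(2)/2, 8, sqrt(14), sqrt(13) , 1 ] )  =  [ - 7 *sqrt( 5 ), - 4*sqrt(13 ), - 2*sqrt(14 ), - 5 ,  -  1 , - 3*sqrt(17)/17, sqrt ( 10) /10, exp( - 1 ), sqrt (2)/2 , 8/9 , 1, sqrt(10 )/2 , sqrt(11), sqrt(13), sqrt ( 14) , 7,8]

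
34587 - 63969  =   - 29382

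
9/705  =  3/235 = 0.01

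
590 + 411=1001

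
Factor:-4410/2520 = - 7/4 = - 2^ ( - 2 )*7^1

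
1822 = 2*911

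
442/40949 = 442/40949 = 0.01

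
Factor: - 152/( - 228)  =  2^1*3^( - 1 )  =  2/3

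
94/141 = 2/3 = 0.67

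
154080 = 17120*9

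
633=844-211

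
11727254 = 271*43274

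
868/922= 434/461 =0.94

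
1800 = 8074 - 6274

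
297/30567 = 99/10189 = 0.01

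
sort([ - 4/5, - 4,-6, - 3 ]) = [-6,  -  4, - 3, - 4/5 ]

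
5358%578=156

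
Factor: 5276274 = 2^1 * 3^1  *  37^1 * 23767^1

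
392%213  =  179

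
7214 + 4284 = 11498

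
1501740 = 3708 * 405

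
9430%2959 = 553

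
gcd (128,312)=8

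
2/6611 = 2/6611 = 0.00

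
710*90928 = 64558880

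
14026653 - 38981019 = -24954366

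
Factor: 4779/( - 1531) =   -  3^4*59^1*1531^ ( - 1) 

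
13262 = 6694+6568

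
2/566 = 1/283 = 0.00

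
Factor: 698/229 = 2^1*229^(-1 )*349^1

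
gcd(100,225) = 25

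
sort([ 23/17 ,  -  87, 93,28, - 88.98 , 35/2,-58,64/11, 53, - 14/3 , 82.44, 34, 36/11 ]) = [  -  88.98,-87, - 58, - 14/3,23/17, 36/11, 64/11,35/2,28,34, 53  ,  82.44, 93 ]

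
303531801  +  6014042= 309545843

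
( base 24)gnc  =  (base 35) 7yf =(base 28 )cd8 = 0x2634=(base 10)9780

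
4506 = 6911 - 2405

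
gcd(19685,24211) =31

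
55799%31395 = 24404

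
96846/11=96846/11 = 8804.18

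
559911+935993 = 1495904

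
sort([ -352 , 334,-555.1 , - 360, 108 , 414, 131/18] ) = [ - 555.1, - 360,  -  352  ,  131/18, 108 , 334,414 ]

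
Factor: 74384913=3^1*29^1*854999^1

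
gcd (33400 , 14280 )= 40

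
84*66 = 5544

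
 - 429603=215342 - 644945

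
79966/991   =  79966/991 = 80.69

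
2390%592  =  22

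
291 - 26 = 265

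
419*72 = 30168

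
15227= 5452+9775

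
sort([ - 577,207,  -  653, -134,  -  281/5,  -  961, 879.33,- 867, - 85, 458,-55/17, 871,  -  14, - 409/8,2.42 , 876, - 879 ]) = [-961,-879,-867, - 653,- 577,-134,-85, - 281/5 , - 409/8, - 14 , - 55/17, 2.42,207, 458,871, 876,879.33]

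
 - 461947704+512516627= 50568923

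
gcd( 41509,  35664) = 1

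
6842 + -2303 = 4539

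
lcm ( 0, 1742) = 0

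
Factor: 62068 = 2^2*59^1*263^1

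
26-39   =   - 13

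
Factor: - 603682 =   -  2^1 * 301841^1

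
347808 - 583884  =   - 236076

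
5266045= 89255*59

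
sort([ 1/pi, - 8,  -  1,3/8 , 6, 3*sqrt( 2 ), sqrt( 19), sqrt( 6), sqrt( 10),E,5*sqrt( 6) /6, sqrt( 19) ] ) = [ - 8,-1, 1/pi , 3/8, 5*sqrt( 6 )/6, sqrt( 6), E, sqrt( 10 ) , 3*sqrt( 2 ),sqrt( 19),sqrt( 19),6] 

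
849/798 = 1 + 17/266 = 1.06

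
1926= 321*6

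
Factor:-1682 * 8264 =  - 13900048 = -2^4*29^2*1033^1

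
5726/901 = 5726/901 = 6.36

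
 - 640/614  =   - 2 + 294/307=- 1.04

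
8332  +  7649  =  15981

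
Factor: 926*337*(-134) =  - 2^2*67^1*337^1 * 463^1 = - 41816308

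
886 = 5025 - 4139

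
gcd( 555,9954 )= 3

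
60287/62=60287/62=972.37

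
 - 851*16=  - 13616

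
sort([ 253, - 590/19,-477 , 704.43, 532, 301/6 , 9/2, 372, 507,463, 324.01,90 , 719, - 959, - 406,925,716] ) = [ - 959,  -  477, - 406, - 590/19, 9/2,301/6, 90,  253, 324.01, 372, 463, 507, 532, 704.43, 716  ,  719, 925 ] 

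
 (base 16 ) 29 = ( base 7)56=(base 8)51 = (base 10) 41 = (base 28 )1d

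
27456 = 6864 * 4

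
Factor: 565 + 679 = 1244 = 2^2* 311^1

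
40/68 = 10/17 =0.59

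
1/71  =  1/71 =0.01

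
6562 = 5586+976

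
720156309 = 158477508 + 561678801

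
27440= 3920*7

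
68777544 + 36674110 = 105451654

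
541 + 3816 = 4357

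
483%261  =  222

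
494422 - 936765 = -442343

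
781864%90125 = 60864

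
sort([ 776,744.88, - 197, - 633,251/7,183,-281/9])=[ - 633, - 197 , - 281/9, 251/7,183,744.88 , 776]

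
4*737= 2948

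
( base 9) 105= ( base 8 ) 126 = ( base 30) 2q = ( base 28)32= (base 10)86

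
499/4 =499/4 = 124.75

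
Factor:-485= -5^1*97^1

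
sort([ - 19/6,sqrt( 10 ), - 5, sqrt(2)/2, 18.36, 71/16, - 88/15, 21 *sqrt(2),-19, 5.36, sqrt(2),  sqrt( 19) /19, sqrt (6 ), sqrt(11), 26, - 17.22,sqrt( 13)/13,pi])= [ - 19,  -  17.22, - 88/15,-5, - 19/6, sqrt(19)/19, sqrt(13 )/13,sqrt(2 )/2, sqrt( 2 ), sqrt(6 ), pi, sqrt(10),sqrt(11), 71/16 , 5.36,  18.36, 26 , 21*sqrt(2)]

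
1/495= 1/495  =  0.00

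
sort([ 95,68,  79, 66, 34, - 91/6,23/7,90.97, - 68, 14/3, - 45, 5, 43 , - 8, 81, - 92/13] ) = [ - 68, - 45, - 91/6, - 8, - 92/13,  23/7, 14/3,  5, 34 , 43, 66, 68,79,  81,90.97, 95 ] 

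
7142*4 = 28568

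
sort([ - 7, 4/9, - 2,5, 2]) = [ - 7 , - 2, 4/9,2, 5]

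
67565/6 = 11260 + 5/6 = 11260.83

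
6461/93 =69+44/93  =  69.47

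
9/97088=9/97088=0.00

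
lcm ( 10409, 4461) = 31227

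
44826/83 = 44826/83 = 540.07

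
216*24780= 5352480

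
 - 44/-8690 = 2/395   =  0.01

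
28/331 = 28/331 = 0.08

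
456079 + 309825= 765904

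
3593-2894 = 699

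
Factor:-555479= - 103^1*5393^1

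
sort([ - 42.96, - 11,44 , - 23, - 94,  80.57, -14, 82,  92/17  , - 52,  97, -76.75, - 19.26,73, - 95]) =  [ - 95, - 94 , - 76.75 ,  -  52,-42.96, - 23 , - 19.26, - 14, - 11, 92/17,44,73, 80.57,82,97]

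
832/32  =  26 = 26.00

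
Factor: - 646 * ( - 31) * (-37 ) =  - 2^1*17^1*19^1 *31^1*37^1 = - 740962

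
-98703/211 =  - 468 + 45/211=-  467.79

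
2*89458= 178916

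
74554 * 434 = 32356436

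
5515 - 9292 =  - 3777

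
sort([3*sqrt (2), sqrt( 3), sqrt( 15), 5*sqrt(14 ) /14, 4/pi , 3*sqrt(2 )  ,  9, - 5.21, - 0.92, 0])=[ - 5.21, - 0.92, 0, 4/pi,5*sqrt( 14)/14, sqrt(3 ), sqrt(15), 3*sqrt(2 ),3*sqrt(2 ), 9 ] 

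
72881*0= 0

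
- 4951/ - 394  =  12+223/394 = 12.57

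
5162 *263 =1357606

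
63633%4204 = 573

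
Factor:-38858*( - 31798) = 1235606684 = 2^2*13^1*1223^1*19429^1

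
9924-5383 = 4541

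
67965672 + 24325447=92291119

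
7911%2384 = 759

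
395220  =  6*65870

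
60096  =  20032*3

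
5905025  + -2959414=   2945611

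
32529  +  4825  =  37354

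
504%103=92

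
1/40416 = 1/40416 = 0.00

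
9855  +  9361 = 19216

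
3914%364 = 274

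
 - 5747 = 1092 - 6839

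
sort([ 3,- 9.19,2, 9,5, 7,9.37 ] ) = [ - 9.19,2,3,  5,7,9 , 9.37]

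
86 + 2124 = 2210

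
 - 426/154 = - 213/77 = - 2.77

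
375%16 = 7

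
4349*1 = 4349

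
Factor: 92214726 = 2^1  *3^1*15369121^1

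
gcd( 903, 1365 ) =21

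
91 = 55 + 36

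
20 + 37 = 57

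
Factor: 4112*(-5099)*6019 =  - 2^4*13^1*257^1*463^1*5099^1 = - 126200902672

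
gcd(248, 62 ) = 62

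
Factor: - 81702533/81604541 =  - 11^1*397^(-1) * 205553^( - 1) * 7427503^1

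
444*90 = 39960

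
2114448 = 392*5394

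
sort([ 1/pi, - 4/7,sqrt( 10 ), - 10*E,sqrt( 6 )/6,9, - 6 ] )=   [ - 10*E,- 6,-4/7,1/pi, sqrt( 6)/6,sqrt( 10 ), 9]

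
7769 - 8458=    - 689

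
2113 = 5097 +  - 2984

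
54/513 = 2/19 = 0.11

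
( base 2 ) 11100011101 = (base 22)3gh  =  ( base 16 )71D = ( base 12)1079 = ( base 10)1821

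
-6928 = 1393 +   -  8321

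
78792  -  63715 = 15077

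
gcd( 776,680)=8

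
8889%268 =45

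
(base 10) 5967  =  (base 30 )6IR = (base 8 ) 13517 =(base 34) 55H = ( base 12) 3553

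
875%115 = 70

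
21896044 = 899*24356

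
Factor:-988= - 2^2 * 13^1* 19^1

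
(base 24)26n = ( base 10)1319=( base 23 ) 2B8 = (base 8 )2447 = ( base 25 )22j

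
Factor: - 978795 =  - 3^2*5^1 * 21751^1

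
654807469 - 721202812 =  - 66395343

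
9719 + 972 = 10691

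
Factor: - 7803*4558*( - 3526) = 125405976924 = 2^2*3^3*17^2*41^1*43^2*53^1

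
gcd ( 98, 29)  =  1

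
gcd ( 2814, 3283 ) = 469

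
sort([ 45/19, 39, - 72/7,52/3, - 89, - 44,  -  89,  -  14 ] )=[ - 89, - 89, - 44, - 14, - 72/7, 45/19 , 52/3 , 39 ] 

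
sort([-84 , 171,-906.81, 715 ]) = [-906.81,  -  84, 171, 715]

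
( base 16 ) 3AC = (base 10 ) 940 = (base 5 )12230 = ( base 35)qu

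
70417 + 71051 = 141468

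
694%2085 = 694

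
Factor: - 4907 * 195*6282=-6011025930 = - 2^1*3^3*5^1*7^1*13^1*349^1* 701^1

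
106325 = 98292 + 8033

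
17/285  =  17/285= 0.06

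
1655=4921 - 3266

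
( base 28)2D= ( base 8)105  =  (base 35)1Y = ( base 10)69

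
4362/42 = 727/7= 103.86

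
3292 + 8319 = 11611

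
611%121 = 6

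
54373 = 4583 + 49790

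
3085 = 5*617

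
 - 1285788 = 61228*(-21 )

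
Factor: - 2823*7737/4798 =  - 2^( - 1)*3^2*941^1*2399^( - 1 ) *2579^1 = - 21841551/4798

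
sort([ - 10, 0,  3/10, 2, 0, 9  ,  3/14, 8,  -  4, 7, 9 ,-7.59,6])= [ - 10, - 7.59, - 4, 0, 0, 3/14, 3/10,  2, 6,7,  8, 9,  9]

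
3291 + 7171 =10462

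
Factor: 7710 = 2^1 * 3^1*5^1*257^1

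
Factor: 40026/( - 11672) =-2^(-2)*3^1*7^1*953^1*1459^(- 1) = - 20013/5836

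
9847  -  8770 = 1077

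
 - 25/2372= - 1+2347/2372 = -0.01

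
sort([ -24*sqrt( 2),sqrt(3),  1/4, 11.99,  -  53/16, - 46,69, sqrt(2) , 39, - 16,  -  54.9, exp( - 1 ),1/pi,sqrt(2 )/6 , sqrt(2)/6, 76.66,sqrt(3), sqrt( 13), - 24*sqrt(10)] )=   [ - 24*sqrt( 10 ), - 54.9, - 46 , - 24*  sqrt( 2 ),  -  16, - 53/16,sqrt( 2)/6, sqrt( 2)/6, 1/4,1/pi,exp(  -  1), sqrt(2) , sqrt ( 3),sqrt ( 3),sqrt (13),11.99,39,  69,76.66] 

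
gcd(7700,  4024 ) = 4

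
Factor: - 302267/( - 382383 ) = 3^(  -  2)*7^1*29^1*1489^1*42487^ (-1) 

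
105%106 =105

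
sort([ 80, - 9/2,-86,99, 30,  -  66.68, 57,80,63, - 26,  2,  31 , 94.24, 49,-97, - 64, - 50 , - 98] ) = [ - 98, - 97, - 86, - 66.68, - 64, - 50,- 26, - 9/2, 2, 30, 31, 49,57, 63,80,80,94.24, 99 ]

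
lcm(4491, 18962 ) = 170658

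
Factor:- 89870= - 2^1*5^1 * 11^1*19^1*43^1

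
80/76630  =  8/7663 = 0.00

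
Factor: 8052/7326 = 2^1 * 3^ (-1 )*37^ ( - 1 )*61^1 = 122/111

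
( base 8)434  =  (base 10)284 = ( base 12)1b8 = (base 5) 2114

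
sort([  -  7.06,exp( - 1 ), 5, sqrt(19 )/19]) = [ - 7.06, sqrt(19)/19 , exp( - 1 )  ,  5 ] 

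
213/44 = 213/44= 4.84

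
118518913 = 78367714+40151199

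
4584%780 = 684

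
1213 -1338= - 125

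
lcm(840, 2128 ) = 31920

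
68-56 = 12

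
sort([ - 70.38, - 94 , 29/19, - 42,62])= [-94, - 70.38, -42, 29/19,  62] 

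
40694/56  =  20347/28 = 726.68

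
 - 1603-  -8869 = 7266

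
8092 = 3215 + 4877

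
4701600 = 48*97950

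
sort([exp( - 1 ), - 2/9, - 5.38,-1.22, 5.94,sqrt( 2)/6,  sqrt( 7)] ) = [  -  5.38,- 1.22,-2/9, sqrt(2 ) /6,exp( - 1),sqrt(7),5.94 ]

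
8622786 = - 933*(-9242 )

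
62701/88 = 712+45/88 = 712.51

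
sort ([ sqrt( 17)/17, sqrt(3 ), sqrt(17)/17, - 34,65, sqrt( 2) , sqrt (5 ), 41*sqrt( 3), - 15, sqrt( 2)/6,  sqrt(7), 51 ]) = [  -  34, - 15, sqrt (2)/6,sqrt( 17) /17, sqrt( 17)/17,sqrt( 2),sqrt(3),sqrt ( 5),  sqrt( 7), 51, 65, 41*sqrt(3)]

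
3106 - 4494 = -1388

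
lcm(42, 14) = 42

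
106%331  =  106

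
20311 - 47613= - 27302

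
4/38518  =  2/19259 = 0.00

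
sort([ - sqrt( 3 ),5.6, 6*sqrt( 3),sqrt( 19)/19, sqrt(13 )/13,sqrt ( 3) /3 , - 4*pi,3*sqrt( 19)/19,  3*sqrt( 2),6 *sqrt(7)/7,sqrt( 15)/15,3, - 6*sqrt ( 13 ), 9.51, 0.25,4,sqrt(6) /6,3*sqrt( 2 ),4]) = [ - 6*sqrt( 13) , - 4*pi, - sqrt(3 ), sqrt ( 19)/19 , 0.25,sqrt(15) /15,  sqrt( 13)/13,sqrt(6 )/6,sqrt( 3)/3,3 * sqrt( 19 )/19,6 *sqrt( 7 )/7, 3,4,4, 3*sqrt ( 2),3*sqrt (2 ), 5.6, 9.51, 6*sqrt( 3) ] 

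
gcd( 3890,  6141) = 1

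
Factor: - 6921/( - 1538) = 9/2 = 2^( - 1)*3^2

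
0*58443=0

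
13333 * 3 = 39999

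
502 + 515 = 1017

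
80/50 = 8/5 =1.60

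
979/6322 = 979/6322 = 0.15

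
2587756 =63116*41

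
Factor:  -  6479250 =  - 2^1*3^1 * 5^3*53^1*163^1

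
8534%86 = 20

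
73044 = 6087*12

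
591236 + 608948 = 1200184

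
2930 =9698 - 6768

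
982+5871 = 6853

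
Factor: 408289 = 7^1*17^1*47^1*73^1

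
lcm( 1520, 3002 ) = 120080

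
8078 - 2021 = 6057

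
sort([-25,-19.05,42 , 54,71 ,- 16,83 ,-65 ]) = [ - 65, - 25 ,-19.05 , - 16,  42,  54,71,83 ] 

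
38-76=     -  38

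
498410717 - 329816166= 168594551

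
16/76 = 4/19 = 0.21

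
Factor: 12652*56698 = 717343096 = 2^3*3163^1 * 28349^1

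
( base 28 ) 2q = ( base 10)82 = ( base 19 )46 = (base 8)122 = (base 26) 34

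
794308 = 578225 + 216083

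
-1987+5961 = 3974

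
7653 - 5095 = 2558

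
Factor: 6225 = 3^1*5^2*83^1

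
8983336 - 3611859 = 5371477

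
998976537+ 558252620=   1557229157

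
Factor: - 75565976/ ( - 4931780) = 2^1*5^( - 1)*7^( - 1)* 331^1*28537^1*35227^( -1) = 18891494/1232945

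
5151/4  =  5151/4 = 1287.75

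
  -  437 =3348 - 3785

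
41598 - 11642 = 29956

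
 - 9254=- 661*14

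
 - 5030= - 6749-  - 1719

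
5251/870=6  +  31/870 = 6.04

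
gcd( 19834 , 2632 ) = 94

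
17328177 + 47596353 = 64924530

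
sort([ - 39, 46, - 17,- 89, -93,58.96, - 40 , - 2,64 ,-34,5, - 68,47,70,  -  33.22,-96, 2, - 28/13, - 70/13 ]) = [-96,-93  ,-89 , - 68, - 40, - 39, - 34, - 33.22, - 17,-70/13,- 28/13,-2, 2, 5, 46 , 47,58.96, 64,70] 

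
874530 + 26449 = 900979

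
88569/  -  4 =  - 88569/4=- 22142.25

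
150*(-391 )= - 58650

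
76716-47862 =28854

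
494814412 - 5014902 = 489799510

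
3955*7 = 27685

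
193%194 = 193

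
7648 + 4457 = 12105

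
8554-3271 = 5283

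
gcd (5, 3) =1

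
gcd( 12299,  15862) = 7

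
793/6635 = 793/6635 = 0.12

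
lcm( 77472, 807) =77472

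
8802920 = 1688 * 5215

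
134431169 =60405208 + 74025961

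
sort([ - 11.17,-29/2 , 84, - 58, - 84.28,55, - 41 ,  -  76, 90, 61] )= [ - 84.28,-76,  -  58, - 41, - 29/2, - 11.17, 55 , 61,84,90] 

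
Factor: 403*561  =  3^1*11^1*13^1 * 17^1*31^1 = 226083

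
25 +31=56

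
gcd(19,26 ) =1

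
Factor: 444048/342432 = 2^( - 1)*3^(-1)*11^1*29^1 * 41^(-1) = 319/246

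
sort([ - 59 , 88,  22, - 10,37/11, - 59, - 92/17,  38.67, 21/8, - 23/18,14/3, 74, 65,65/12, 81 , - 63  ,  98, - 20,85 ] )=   [-63, - 59, - 59, - 20, - 10, - 92/17, - 23/18  ,  21/8,37/11 , 14/3, 65/12,22, 38.67, 65, 74,  81, 85, 88,  98]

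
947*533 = 504751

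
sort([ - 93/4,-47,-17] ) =[-47,-93/4,-17]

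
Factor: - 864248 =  - 2^3* 7^1*11^1*23^1 * 61^1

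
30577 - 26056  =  4521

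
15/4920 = 1/328 = 0.00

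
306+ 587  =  893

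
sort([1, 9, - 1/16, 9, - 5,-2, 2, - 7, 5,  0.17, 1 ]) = [-7, - 5, - 2,-1/16, 0.17, 1,1,  2,  5, 9 , 9 ]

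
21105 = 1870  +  19235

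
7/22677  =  7/22677 = 0.00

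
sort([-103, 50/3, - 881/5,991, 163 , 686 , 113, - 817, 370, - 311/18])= [-817, - 881/5, - 103, - 311/18,50/3,113,163,370,  686, 991] 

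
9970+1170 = 11140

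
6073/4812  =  6073/4812 = 1.26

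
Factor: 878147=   878147^1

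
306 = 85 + 221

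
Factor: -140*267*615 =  - 22988700 = - 2^2*3^2 * 5^2*7^1*41^1*89^1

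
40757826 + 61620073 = 102377899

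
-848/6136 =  - 1 + 661/767 = -  0.14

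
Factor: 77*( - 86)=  - 6622 = - 2^1*7^1*11^1*43^1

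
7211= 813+6398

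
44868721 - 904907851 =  - 860039130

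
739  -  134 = 605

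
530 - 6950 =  -6420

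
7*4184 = 29288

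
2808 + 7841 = 10649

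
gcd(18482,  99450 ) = 2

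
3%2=1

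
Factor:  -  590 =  - 2^1*5^1*59^1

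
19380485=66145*293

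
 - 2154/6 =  - 359 = - 359.00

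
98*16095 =1577310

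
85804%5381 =5089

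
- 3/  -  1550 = 3/1550 = 0.00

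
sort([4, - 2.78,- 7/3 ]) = [  -  2.78 ,- 7/3,4 ]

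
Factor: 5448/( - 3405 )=-2^3 * 5^( - 1) = -  8/5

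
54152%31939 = 22213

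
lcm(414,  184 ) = 1656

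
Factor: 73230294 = 2^1*3^1 *19^2*33809^1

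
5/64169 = 5/64169 = 0.00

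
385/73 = 385/73 = 5.27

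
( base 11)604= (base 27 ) 101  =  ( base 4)23122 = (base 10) 730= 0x2da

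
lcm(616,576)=44352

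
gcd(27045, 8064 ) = 9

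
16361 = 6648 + 9713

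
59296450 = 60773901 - 1477451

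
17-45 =-28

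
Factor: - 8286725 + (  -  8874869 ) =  - 17161594 = -2^1*1609^1*5333^1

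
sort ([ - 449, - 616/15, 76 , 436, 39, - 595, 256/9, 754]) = [  -  595, - 449, - 616/15, 256/9, 39, 76, 436, 754 ]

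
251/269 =251/269 = 0.93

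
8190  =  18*455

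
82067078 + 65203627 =147270705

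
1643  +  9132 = 10775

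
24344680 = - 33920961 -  - 58265641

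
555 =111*5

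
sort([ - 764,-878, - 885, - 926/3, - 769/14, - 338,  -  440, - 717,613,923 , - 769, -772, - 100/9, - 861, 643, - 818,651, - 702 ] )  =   [ - 885 , - 878, - 861, - 818, - 772, - 769 , - 764 , - 717, - 702, - 440 , - 338, - 926/3, - 769/14, - 100/9, 613,643, 651 , 923 ]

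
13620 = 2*6810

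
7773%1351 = 1018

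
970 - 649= 321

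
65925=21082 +44843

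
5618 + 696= 6314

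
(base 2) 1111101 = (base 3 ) 11122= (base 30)45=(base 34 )3N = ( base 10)125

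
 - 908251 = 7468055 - 8376306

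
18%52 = 18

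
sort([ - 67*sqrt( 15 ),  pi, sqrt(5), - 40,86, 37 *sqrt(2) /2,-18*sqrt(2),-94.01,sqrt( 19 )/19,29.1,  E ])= [ - 67 *sqrt(15), - 94.01,  -  40, - 18*sqrt(2 ),  sqrt(19) /19,sqrt( 5),E,  pi , 37*sqrt(2) /2,29.1, 86]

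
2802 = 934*3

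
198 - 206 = - 8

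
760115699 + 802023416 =1562139115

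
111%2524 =111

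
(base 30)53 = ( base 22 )6L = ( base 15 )A3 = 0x99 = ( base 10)153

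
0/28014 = 0 =0.00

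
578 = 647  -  69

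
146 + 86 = 232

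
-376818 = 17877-394695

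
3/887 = 3/887 = 0.00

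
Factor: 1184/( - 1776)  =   - 2/3 = - 2^1*3^( - 1) 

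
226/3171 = 226/3171  =  0.07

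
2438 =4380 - 1942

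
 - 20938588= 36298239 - 57236827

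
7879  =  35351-27472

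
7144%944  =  536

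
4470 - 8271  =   - 3801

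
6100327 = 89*68543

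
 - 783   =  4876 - 5659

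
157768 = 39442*4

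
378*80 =30240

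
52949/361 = 146+ 243/361 = 146.67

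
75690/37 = 2045+25/37 = 2045.68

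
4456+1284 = 5740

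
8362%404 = 282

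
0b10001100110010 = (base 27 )c9j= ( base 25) eaa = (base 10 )9010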